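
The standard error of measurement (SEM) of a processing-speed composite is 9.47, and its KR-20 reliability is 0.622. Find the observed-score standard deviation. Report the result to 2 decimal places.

15.40

σ = SEM·(1 − r)^(−1/2) ≃ 9.47×1.62650 ≃ 15.40296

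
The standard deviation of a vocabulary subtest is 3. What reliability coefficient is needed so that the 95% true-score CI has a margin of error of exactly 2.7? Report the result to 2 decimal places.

0.79

Required SEM = 2.7 / 1.96 ≃ 1.3776
r = 1 − (1.3776/3)² ≃ 1 − 0.2108 ≃ 0.7892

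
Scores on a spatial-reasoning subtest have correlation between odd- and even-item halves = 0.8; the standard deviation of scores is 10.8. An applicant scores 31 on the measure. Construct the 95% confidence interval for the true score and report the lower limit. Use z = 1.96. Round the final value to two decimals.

23.94

r_full = 2·0.8 / (1 + 0.8) ≃ 0.889
SEM = 10.800 · √(1 − 0.889) = 10.800 · √0.111 ≃ 10.800 · 0.333 ≃ 3.600
Half-width = 1.96·3.600 ≃ 7.056
Lower bound: 31 − 7.056 = 23.944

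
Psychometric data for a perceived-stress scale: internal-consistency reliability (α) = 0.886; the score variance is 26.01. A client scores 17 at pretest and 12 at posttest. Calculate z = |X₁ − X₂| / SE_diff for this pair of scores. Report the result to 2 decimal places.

2.05

SD = √26.01 ≈ 5.100
SEM = 5.100 * √(1 − 0.886) = 5.100 * √0.114 ≈ 5.100 * 0.338 ≈ 1.722
SE_diff = SEM * √2 ≈ 1.722 * 1.414 ≈ 2.435
z = |17 − 12| / 2.435 = 5 / 2.435 ≈ 2.053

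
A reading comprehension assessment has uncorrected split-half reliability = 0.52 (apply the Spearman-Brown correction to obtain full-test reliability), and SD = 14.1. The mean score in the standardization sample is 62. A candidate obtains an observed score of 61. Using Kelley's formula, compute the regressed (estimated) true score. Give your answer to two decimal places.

61.32

r_full = 2·0.52 / (1 + 0.52) ≈ 0.6842
T̂ = r·X + (1 − r)·M = 0.6842·61 + 0.3158·62 ≈ 41.7368 + 19.5789 ≈ 61.3158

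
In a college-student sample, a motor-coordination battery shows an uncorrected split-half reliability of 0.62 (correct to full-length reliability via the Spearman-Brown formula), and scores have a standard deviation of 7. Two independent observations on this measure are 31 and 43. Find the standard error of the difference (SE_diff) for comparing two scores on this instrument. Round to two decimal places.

Spearman-Brown: r = 2(0.62) / (1 + 0.62) = 1.2400 / 1.6200 ≈ 0.7654
SEM = 7.0000*√(1 − 0.7654) ≈ 3.3903
Standard error of the difference = 3.3903·√2 ≈ 4.7945

4.79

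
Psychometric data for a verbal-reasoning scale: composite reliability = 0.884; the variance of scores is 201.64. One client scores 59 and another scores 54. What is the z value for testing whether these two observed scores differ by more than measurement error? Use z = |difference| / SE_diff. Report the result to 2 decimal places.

0.73

SD = √201.64 ≃ 14.200
SEM = 14.200 × √(1 − 0.884) = 14.200 × √0.116 ≃ 14.200 × 0.341 ≃ 4.836
SE_diff = SEM × √2 ≃ 4.836 × 1.414 ≃ 6.840
z = |59 − 54| / 6.840 = 5 / 6.840 ≃ 0.731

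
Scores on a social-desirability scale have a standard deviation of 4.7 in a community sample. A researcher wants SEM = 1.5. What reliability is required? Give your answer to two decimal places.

0.90

Required reliability = 1 − (SEM/SD)² = 1 − 0.1019 ≈ 0.8981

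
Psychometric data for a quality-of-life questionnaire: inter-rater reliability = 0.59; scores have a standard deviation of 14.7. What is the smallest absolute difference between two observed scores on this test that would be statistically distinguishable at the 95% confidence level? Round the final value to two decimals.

26.09

SEM = 14.70000 × √(1 − 0.59000) = 14.70000 × √0.41000 ≃ 14.70000 × 0.64031 ≃ 9.41259
SE_diff = SEM × √2 ≃ 9.41259 × 1.41421 ≃ 13.31142
Smallest detectable difference = 1.96×13.31142 ≃ 26.09038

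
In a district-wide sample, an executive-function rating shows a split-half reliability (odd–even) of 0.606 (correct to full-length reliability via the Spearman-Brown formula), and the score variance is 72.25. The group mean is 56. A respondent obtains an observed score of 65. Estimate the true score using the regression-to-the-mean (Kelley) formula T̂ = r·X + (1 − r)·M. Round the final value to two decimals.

Spearman-Brown: r = 2(0.606) / (1 + 0.606) = 1.2120 / 1.6060 ≈ 0.7547
Estimated true score = 0.7547*65 + (1 − 0.7547)*56 ≈ 62.7920

62.79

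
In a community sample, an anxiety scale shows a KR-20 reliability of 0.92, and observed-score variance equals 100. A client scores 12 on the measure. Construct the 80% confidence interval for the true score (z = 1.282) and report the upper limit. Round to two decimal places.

15.63

SD = √100 = 10.0000
SEM = 10.0000 · √(1 − 0.9200) = 10.0000 · √0.0800 ≈ 10.0000 · 0.2828 ≈ 2.8284
Half-width = 1.282·2.8284 ≈ 3.6260
Upper limit = 12 + 3.6260 ≈ 15.6260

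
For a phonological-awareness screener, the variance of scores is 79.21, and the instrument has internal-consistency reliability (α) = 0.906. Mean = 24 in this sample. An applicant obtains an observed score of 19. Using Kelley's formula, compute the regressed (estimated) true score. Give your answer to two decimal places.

19.47

T̂ = 0.90600(19) + 0.09400(24) ≈ 19.47000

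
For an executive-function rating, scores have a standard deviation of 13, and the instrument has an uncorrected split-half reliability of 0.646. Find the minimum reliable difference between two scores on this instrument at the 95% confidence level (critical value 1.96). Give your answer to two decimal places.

Spearman-Brown: r = 2(0.646) / (1 + 0.646) = 1.2920 / 1.6460 ≈ 0.7849
SEM = 13.0000 · √(1 − 0.7849) = 13.0000 · √0.2151 ≈ 13.0000 · 0.4638 ≈ 6.0288
Standard error of the difference = 6.0288·√2 ≈ 8.5260
Minimum reliable difference = 1.96 · SE_diff ≈ 1.96 · 8.5260 ≈ 16.7109

16.71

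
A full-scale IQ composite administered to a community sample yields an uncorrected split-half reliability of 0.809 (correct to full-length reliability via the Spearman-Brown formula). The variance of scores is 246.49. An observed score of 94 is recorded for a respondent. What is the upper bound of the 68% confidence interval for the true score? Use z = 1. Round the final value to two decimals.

σ = 246.49^(1/2) = 15.700
Spearman-Brown: r = 2(0.809) / (1 + 0.809) = 1.618 / 1.809 ≃ 0.894
The standard error of measurement is 15.700*√(1 − 0.894) ≃ 15.700*0.325 ≃ 5.101.
Margin = 1 * 5.101 ≃ 5.101
Upper bound: 94 + 5.101 = 99.101

99.10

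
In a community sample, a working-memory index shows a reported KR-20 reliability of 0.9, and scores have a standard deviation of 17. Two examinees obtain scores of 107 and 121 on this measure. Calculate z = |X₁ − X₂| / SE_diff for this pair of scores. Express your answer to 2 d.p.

SEM = 17.000 * √(1 − 0.900) = 17.000 * √0.100 ≈ 17.000 * 0.316 ≈ 5.376
Standard error of the difference = 5.376·√2 ≈ 7.603
z = 14 / 7.603 ≈ 1.841

1.84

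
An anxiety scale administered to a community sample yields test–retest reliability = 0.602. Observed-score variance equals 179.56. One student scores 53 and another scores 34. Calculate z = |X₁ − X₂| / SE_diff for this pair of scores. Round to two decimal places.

1.59

SD = √179.56 ≃ 13.400
SEM = 13.400*√(1 − 0.602) ≃ 8.454
Standard error of the difference = 8.454·√2 ≃ 11.955
z = |53 − 34| / 11.955 = 19 / 11.955 ≃ 1.589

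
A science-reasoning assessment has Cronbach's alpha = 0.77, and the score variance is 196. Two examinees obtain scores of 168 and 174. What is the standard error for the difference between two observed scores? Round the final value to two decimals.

9.50

SD = √196 = 14.00000
SEM = 14.00000×√(1 − 0.77000) ≈ 6.71416
SE_diff = SEM × √2 ≈ 6.71416 × 1.41421 ≈ 9.49526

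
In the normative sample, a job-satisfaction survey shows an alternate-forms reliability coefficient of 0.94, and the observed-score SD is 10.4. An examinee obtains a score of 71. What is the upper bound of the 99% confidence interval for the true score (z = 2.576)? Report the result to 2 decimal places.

77.56

SEM = 10.40000 × √(1 − 0.94000) = 10.40000 × √0.06000 ≈ 10.40000 × 0.24495 ≈ 2.54747
Half-width = 2.576×2.54747 ≈ 6.56228
Upper limit = 71 + 6.56228 ≈ 77.56228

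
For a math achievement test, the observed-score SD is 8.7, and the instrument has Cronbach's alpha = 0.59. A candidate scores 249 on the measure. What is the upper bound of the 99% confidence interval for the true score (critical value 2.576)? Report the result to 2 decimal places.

SEM = 8.7000 × √(1 − 0.5900) = 8.7000 × √0.4100 ≈ 8.7000 × 0.6403 ≈ 5.5707
Margin = 2.576 × 5.5707 ≈ 14.3502
Upper limit = 249 + 14.3502 ≈ 263.3502

263.35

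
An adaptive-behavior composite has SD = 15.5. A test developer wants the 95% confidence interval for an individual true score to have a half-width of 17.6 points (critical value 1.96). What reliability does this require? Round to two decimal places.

SEM needed = half-width / z = 17.6/1.96 ≈ 8.980
r = 1 − (8.980/15.5)² ≈ 1 − 0.336 ≈ 0.664

0.66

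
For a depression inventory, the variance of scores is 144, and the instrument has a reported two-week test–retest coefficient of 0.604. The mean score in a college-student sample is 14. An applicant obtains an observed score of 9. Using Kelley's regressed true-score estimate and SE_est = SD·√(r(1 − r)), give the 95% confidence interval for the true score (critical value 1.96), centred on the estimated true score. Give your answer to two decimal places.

σ = 144^(1/2) = 12.0000
T̂ = 0.6040(9) + 0.3960(14) ≈ 10.9800
SE_est = SD × √(r(1 − r)) = 12.0000 × √0.2392 ≈ 12.0000 × 0.4891 ≈ 5.8688
CI = 10.9800 ± 1.96 × 5.8688 → [-0.5228, 22.4828]

[-0.52, 22.48]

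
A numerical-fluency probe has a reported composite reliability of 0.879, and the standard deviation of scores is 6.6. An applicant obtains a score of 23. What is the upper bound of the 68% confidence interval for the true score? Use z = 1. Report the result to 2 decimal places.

The standard error of measurement is 6.6000×√(1 − 0.8790) ≈ 6.6000×0.3479 ≈ 2.2958.
Half-width = 1×2.2958 ≈ 2.2958
Upper limit = 23 + 2.2958 ≈ 25.2958

25.30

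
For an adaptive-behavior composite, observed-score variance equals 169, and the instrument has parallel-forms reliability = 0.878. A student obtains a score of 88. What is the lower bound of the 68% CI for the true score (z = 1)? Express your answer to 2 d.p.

83.46

SD = √169 = 13.000
SEM = 13.000 · √(1 − 0.878) = 13.000 · √0.122 ≃ 13.000 · 0.349 ≃ 4.541
1 · SEM ≃ 4.541
Lower bound: 88 − 4.541 = 83.459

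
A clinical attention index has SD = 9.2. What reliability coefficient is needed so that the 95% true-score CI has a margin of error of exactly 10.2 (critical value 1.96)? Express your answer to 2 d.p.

0.68

SEM needed = half-width / z = 10.2/1.96 ≈ 5.2041
r = 1 − (SEM / SD)² = 1 − (5.2041 / 9.2)² ≈ 1 − 0.3200 ≈ 0.6800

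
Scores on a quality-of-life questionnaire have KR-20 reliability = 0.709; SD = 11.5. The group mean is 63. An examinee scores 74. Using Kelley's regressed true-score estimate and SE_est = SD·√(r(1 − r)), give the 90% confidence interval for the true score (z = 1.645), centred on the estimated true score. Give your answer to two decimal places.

[62.21, 79.39]

T̂ = 0.7090(74) + 0.2910(63) ≈ 70.7990
SE_est = 11.5000·√[r(1 − r)] ≈ 5.2236
CI = 70.7990 ± 1.645 × 5.2236 → [62.2062, 79.3918]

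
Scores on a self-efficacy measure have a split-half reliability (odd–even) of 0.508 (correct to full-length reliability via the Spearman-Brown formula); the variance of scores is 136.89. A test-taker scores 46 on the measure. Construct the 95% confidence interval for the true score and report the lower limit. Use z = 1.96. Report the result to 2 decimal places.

σ = 136.89^(1/2) = 11.70000
r_full = 2·0.508 / (1 + 0.508) ≈ 0.67374
SEM = 11.70000 · √(1 − 0.67374) = 11.70000 · √0.32626 ≈ 11.70000 · 0.57119 ≈ 6.68294
Margin = 1.96 · 6.68294 ≈ 13.09857
Lower bound: 46 − 13.09857 = 32.90143

32.90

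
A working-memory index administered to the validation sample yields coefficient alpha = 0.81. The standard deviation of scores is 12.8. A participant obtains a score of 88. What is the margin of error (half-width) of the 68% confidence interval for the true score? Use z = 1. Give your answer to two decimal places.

SEM = 12.800 · √(1 − 0.810) = 12.800 · √0.190 ≈ 12.800 · 0.436 ≈ 5.579
1 · SEM ≈ 5.579

5.58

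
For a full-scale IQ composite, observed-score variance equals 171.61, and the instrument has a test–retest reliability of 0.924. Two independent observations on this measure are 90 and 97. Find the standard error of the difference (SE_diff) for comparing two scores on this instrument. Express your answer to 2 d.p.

5.11

σ = 171.61^(1/2) = 13.10000
SEM = 13.10000*√(1 − 0.92400) ≈ 3.61142
SE_diff = √2 * SEM ≈ 5.10732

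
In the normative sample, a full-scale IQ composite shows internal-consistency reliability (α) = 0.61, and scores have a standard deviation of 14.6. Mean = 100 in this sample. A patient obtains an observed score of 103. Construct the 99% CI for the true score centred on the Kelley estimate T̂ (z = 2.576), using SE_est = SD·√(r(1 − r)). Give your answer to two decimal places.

[83.49, 120.17]

T̂ = 0.6100(103) + 0.3900(100) ≃ 101.8300
SE_est = SD × √(r(1 − r)) = 14.6000 × √0.2379 ≃ 14.6000 × 0.4877 ≃ 7.1211
99% CI: 101.8300 ± 18.3441 ≃ (83.4859, 120.1741)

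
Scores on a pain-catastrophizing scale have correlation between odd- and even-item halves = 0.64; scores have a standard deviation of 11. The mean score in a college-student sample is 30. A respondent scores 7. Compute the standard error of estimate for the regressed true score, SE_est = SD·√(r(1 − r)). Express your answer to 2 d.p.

Spearman-Brown: r = 2(0.64) / (1 + 0.64) = 1.280 / 1.640 ≈ 0.780
SE_est = SD × √(r(1 − r)) = 11.000 × √0.171 ≈ 11.000 × 0.414 ≈ 4.553

4.55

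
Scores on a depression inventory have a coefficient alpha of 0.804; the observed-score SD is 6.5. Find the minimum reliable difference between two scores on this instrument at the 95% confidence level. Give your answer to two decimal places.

SEM = 6.50000 * √(1 − 0.80400) = 6.50000 * √0.19600 ≈ 6.50000 * 0.44272 ≈ 2.87767
SE_diff = √2 * SEM ≈ 4.06964
Smallest detectable difference = 1.96*4.06964 ≈ 7.97650

7.98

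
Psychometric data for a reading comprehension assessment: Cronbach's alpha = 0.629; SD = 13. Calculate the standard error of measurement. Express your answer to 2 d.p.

The standard error of measurement is 13.00000·√(1 − 0.62900) ≈ 13.00000·0.60910 ≈ 7.91827.

7.92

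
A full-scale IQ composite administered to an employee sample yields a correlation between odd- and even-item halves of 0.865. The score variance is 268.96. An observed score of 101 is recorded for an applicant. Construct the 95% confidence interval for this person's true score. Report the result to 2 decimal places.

SD = √268.96 ≈ 16.4000
r_full = 2·0.865 / (1 + 0.865) ≈ 0.9276
The standard error of measurement is 16.4000*√(1 − 0.9276) ≈ 16.4000*0.2690 ≈ 4.4124.
1.96 * SEM ≈ 8.6482
95% CI: 101 ± 8.6482 = [92.3518, 109.6482]

[92.35, 109.65]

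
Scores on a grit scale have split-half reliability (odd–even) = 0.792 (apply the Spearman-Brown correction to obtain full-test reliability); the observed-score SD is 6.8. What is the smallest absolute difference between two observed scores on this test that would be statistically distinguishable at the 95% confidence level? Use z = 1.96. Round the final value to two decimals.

6.42

Spearman-Brown: r = 2(0.792) / (1 + 0.792) = 1.58400 / 1.79200 ≈ 0.88393
The standard error of measurement is 6.80000·√(1 − 0.88393) ≈ 6.80000·0.34069 ≈ 2.31671.
SE_diff = SEM · √2 ≈ 2.31671 · 1.41421 ≈ 3.27632
Minimum reliable difference = 1.96 · SE_diff ≈ 1.96 · 3.27632 ≈ 6.42159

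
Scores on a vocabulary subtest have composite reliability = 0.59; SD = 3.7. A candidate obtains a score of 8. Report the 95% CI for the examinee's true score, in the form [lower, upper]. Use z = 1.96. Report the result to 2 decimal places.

SEM = 3.7000 * √(1 − 0.5900) = 3.7000 * √0.4100 ≈ 3.7000 * 0.6403 ≈ 2.3692
Margin = 1.96 * 2.3692 ≈ 4.6435
CI = 8 ± 4.6435 → [3.3565, 12.6435]

[3.36, 12.64]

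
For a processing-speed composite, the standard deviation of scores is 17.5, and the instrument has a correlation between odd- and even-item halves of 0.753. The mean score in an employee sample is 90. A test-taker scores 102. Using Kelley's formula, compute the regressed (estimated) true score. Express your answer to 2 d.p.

Full-length reliability (Spearman-Brown) = 2(0.753)/(1+0.753) ≃ 0.85910
T̂ = r·X + (1 − r)·M = 0.85910×102 + 0.14090×90 ≃ 87.62807 + 12.68112 ≃ 100.30918

100.31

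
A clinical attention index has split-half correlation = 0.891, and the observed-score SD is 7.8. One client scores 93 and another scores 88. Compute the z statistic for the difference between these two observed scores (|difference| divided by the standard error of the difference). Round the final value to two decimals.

1.89

Spearman-Brown: r = 2(0.891) / (1 + 0.891) = 1.7820 / 1.8910 ≈ 0.9424
The standard error of measurement is 7.8000*√(1 − 0.9424) ≈ 7.8000*0.2401 ≈ 1.8727.
SE_diff = √2 * SEM ≈ 2.6484
z = 5 / 2.6484 ≈ 1.8880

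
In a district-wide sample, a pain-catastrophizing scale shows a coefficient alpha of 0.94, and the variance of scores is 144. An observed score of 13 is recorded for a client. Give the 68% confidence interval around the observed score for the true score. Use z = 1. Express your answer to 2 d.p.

SD = √144 ≈ 12.000
The standard error of measurement is 12.000*√(1 − 0.940) ≈ 12.000*0.245 ≈ 2.939.
Margin = 1 * 2.939 ≈ 2.939
Interval: (10.061, 15.939)

[10.06, 15.94]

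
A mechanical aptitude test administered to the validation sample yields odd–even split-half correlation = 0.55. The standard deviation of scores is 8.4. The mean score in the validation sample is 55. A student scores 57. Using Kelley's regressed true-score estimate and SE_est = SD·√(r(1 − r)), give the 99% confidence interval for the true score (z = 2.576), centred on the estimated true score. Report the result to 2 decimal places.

[46.60, 66.24]

Full-length reliability (Spearman-Brown) = 2(0.55)/(1+0.55) ≈ 0.70968
Estimated true score = 0.70968*57 + (1 − 0.70968)*55 ≈ 56.41935
SE_est = SD * √(r(1 − r)) = 8.40000 * √0.20604 ≈ 8.40000 * 0.45391 ≈ 3.81285
CI = 56.41935 ± 2.576 * 3.81285 → [46.59744, 66.24127]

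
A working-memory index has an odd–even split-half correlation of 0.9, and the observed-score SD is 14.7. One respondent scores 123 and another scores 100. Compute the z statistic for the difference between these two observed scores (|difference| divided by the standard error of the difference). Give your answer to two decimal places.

4.82

r_full = 2·0.9 / (1 + 0.9) ≈ 0.9474
SEM = 14.7000·√(1 − 0.9474) ≈ 3.3724
Standard error of the difference = 3.3724·√2 ≈ 4.7693
z = |123 − 100| / 4.7693 = 23 / 4.7693 ≈ 4.8225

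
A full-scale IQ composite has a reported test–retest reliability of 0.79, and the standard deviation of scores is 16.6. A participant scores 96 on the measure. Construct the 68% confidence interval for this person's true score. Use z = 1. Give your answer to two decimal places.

[88.39, 103.61]

SEM = 16.60000 * √(1 − 0.79000) = 16.60000 * √0.21000 ≈ 16.60000 * 0.45826 ≈ 7.60708
Half-width = 1*7.60708 ≈ 7.60708
Interval: (88.39292, 103.60708)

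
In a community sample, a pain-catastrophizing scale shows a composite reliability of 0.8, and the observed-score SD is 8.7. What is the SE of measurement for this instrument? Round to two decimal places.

3.89

SEM = 8.70000 · √(1 − 0.80000) = 8.70000 · √0.20000 ≈ 8.70000 · 0.44721 ≈ 3.89076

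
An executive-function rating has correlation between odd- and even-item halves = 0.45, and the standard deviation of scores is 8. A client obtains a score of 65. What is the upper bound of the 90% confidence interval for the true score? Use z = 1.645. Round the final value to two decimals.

r_full = 2·0.45 / (1 + 0.45) ≈ 0.6207
The standard error of measurement is 8.0000*√(1 − 0.6207) ≈ 8.0000*0.6159 ≈ 4.9271.
Margin = 1.645 * 4.9271 ≈ 8.1050
Upper limit = 65 + 8.1050 ≈ 73.1050

73.11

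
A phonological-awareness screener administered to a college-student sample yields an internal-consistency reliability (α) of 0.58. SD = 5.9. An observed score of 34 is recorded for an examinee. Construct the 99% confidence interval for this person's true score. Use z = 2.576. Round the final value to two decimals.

[24.15, 43.85]

SEM = 5.9000 · √(1 − 0.5800) = 5.9000 · √0.4200 ≃ 5.9000 · 0.6481 ≃ 3.8236
Margin = 2.576 · 3.8236 ≃ 9.8497
99% CI: 34 ± 9.8497 = [24.1503, 43.8497]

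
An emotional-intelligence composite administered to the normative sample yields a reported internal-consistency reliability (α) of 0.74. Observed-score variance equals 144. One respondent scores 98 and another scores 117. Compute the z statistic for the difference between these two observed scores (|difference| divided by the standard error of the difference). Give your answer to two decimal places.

SD = √144 ≈ 12.0000
The standard error of measurement is 12.0000×√(1 − 0.7400) ≈ 12.0000×0.5099 ≈ 6.1188.
Standard error of the difference = 6.1188·√2 ≈ 8.6533
z = 19 / 8.6533 ≈ 2.1957

2.20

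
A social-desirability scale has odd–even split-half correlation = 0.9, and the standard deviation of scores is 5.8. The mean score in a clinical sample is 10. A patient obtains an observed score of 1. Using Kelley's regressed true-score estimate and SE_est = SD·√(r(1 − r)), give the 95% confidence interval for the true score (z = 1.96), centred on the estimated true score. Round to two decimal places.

r_full = 2·0.9 / (1 + 0.9) ≈ 0.9474
T̂ = r·X + (1 − r)·M = 0.9474*1 + 0.0526*10 ≈ 0.9474 + 0.5263 ≈ 1.4737
SE_est = 5.8000*√(0.9474*0.0526) ≈ 1.2951
95% CI: 1.4737 ± 2.5384 ≈ (-1.0648, 4.0121)

[-1.06, 4.01]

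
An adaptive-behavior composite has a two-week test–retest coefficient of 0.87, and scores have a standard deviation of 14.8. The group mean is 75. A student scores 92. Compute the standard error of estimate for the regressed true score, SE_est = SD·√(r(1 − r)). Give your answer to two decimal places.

4.98

SE_est = 14.80000·√(0.87000·0.13000) ≈ 4.97729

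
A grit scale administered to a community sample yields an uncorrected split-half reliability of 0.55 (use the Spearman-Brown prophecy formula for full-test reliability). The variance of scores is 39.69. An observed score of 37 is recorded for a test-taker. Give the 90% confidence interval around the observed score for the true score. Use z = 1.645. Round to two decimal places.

[31.42, 42.58]

SD = √39.69 ≈ 6.300
Full-length reliability (Spearman-Brown) = 2(0.55)/(1+0.55) ≈ 0.710
SEM = 6.300 × √(1 − 0.710) = 6.300 × √0.290 ≈ 6.300 × 0.539 ≈ 3.395
Margin = 1.645 × 3.395 ≈ 5.584
Interval: (31.416, 42.584)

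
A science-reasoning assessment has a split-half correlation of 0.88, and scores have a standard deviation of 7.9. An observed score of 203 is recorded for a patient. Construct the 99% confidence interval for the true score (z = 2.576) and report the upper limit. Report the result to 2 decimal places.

r_full = 2·0.88 / (1 + 0.88) ≈ 0.9362
The standard error of measurement is 7.9000×√(1 − 0.9362) ≈ 7.9000×0.2526 ≈ 1.9959.
Margin = 2.576 × 1.9959 ≈ 5.1414
Upper bound: 203 + 5.1414 = 208.1414

208.14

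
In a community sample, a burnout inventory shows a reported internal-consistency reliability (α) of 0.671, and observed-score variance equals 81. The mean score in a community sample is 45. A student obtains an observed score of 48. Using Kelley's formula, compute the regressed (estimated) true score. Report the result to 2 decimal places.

47.01

T̂ = 0.6710(48) + 0.3290(45) ≈ 47.0130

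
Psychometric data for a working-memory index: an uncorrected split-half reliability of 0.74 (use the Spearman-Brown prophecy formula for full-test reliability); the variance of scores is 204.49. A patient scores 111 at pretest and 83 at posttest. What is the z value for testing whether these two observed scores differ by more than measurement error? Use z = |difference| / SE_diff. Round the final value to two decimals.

σ = 204.49^(1/2) = 14.30000
Spearman-Brown: r = 2(0.74) / (1 + 0.74) = 1.48000 / 1.74000 ≃ 0.85057
SEM = 14.30000·√(1 − 0.85057) ≃ 5.52775
Standard error of the difference = 5.52775·√2 ≃ 7.81741
z = 28 / 7.81741 ≃ 3.58175

3.58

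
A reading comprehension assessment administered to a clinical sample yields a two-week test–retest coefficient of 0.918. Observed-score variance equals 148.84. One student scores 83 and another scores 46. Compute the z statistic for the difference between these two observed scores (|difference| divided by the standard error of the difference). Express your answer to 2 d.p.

SD = √148.84 ≃ 12.2000
SEM = 12.2000 · √(1 − 0.9180) = 12.2000 · √0.0820 ≃ 12.2000 · 0.2864 ≃ 3.4935
SE_diff = √2 · SEM ≃ 4.9406
z = |83 − 46| / 4.9406 = 37 / 4.9406 ≃ 7.4889

7.49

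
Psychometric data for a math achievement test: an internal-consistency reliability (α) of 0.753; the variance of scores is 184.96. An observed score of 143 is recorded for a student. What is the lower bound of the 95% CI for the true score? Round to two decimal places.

SD = √184.96 ≈ 13.600
SEM = 13.600 · √(1 − 0.753) = 13.600 · √0.247 ≈ 13.600 · 0.497 ≈ 6.759
Margin = 1.96 · 6.759 ≈ 13.248
Lower bound: 143 − 13.248 = 129.752

129.75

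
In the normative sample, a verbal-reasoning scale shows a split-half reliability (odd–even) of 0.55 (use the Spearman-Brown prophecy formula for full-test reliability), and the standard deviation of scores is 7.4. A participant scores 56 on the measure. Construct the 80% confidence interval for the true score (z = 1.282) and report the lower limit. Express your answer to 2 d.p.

50.89

Spearman-Brown: r = 2(0.55) / (1 + 0.55) = 1.1000 / 1.5500 ≈ 0.7097
The standard error of measurement is 7.4000*√(1 − 0.7097) ≈ 7.4000*0.5388 ≈ 3.9872.
Margin = 1.282 * 3.9872 ≈ 5.1116
Lower limit = 56 − 5.1116 ≈ 50.8884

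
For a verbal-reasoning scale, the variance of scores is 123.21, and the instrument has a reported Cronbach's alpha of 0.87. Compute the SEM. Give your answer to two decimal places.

σ = 123.21^(1/2) = 11.1000
SEM = 11.1000*√(1 − 0.8700) ≈ 4.0022

4.00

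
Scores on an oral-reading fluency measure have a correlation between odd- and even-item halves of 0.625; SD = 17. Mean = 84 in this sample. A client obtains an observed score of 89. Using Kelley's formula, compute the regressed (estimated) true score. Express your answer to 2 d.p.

87.85

Spearman-Brown: r = 2(0.625) / (1 + 0.625) = 1.2500 / 1.6250 ≈ 0.7692
Estimated true score = 0.7692*89 + (1 − 0.7692)*84 ≈ 87.8462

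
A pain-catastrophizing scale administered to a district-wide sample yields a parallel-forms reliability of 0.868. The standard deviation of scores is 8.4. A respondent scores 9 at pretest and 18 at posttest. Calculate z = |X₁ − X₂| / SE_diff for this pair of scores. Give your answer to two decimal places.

The standard error of measurement is 8.4000·√(1 − 0.8680) ≃ 8.4000·0.3633 ≃ 3.0519.
SE_diff = √2 · SEM ≃ 4.3160
z = 9 / 4.3160 ≃ 2.0853

2.09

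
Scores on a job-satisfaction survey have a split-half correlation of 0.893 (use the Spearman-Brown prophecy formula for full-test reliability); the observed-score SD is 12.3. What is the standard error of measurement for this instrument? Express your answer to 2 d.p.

Full-length reliability (Spearman-Brown) = 2(0.893)/(1+0.893) ≈ 0.9435
SEM = 12.3000*√(1 − 0.9435) ≈ 2.9243

2.92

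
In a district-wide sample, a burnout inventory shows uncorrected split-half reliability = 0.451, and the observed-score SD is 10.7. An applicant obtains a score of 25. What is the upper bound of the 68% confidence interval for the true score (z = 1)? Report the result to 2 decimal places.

Spearman-Brown: r = 2(0.451) / (1 + 0.451) = 0.902 / 1.451 ≈ 0.622
SEM = 10.700 · √(1 − 0.622) = 10.700 · √0.378 ≈ 10.700 · 0.615 ≈ 6.582
Half-width = 1·6.582 ≈ 6.582
Upper limit = 25 + 6.582 ≈ 31.582

31.58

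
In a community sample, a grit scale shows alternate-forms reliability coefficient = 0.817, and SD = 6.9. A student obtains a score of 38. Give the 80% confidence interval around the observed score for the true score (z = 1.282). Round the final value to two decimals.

[34.22, 41.78]

SEM = 6.900×√(1 − 0.817) ≃ 2.952
Half-width = 1.282×2.952 ≃ 3.784
Interval: (34.216, 41.784)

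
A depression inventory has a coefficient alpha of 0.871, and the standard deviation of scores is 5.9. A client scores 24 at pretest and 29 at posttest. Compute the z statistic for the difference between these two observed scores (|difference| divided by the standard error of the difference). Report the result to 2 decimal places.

1.67

SEM = 5.900*√(1 − 0.871) ≈ 2.119
SE_diff = SEM * √2 ≈ 2.119 * 1.414 ≈ 2.997
z = 5 / 2.997 ≈ 1.668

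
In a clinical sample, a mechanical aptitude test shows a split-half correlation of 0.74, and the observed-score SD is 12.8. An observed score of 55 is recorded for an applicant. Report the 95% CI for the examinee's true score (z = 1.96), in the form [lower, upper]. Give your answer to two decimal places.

[45.30, 64.70]

Spearman-Brown: r = 2(0.74) / (1 + 0.74) = 1.4800 / 1.7400 ≈ 0.8506
SEM = 12.8000*√(1 − 0.8506) ≈ 4.9479
Half-width = 1.96*4.9479 ≈ 9.6979
CI = 55 ± 9.6979 → [45.3021, 64.6979]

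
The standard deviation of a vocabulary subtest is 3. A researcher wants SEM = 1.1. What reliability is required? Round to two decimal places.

r = 1 − (1.1000/3)² ≈ 1 − 0.1344 ≈ 0.8656

0.87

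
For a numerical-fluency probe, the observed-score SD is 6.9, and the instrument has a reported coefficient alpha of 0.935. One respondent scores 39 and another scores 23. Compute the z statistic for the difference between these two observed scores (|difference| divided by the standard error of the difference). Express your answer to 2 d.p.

SEM = 6.90000 · √(1 − 0.93500) = 6.90000 · √0.06500 ≈ 6.90000 · 0.25495 ≈ 1.75916
SE_diff = SEM · √2 ≈ 1.75916 · 1.41421 ≈ 2.48783
z = |39 − 23| / 2.48783 = 16 / 2.48783 ≈ 6.43131

6.43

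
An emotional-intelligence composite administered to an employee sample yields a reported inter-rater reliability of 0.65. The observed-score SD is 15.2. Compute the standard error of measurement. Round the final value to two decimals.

SEM = 15.200 * √(1 − 0.650) = 15.200 * √0.350 ≈ 15.200 * 0.592 ≈ 8.992

8.99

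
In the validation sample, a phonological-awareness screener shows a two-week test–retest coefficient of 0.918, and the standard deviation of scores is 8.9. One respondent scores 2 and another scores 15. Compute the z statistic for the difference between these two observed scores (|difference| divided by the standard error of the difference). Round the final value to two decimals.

The standard error of measurement is 8.9000·√(1 − 0.9180) ≈ 8.9000·0.2864 ≈ 2.5486.
Standard error of the difference = 2.5486·√2 ≈ 3.6042
z = |2 − 15| / 3.6042 = 13 / 3.6042 ≈ 3.6069

3.61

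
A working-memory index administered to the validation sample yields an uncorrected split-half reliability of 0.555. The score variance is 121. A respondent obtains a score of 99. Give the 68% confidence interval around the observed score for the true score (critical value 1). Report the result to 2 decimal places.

SD = √121 = 11.000
Spearman-Brown: r = 2(0.555) / (1 + 0.555) = 1.110 / 1.555 ≈ 0.714
SEM = 11.000×√(1 − 0.714) ≈ 5.884
Margin = 1 × 5.884 ≈ 5.884
Interval: (93.116, 104.884)

[93.12, 104.88]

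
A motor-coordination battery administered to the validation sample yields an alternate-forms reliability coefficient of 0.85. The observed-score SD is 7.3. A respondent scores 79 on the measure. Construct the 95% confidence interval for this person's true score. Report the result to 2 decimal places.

[73.46, 84.54]

The standard error of measurement is 7.30000*√(1 − 0.85000) ≈ 7.30000*0.38730 ≈ 2.82728.
Margin = 1.96 * 2.82728 ≈ 5.54146
CI = 79 ± 5.54146 → [73.45854, 84.54146]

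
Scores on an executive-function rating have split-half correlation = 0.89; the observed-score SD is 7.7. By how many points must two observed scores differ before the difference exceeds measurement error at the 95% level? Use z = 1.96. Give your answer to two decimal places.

5.15

r_full = 2·0.89 / (1 + 0.89) ≈ 0.942
The standard error of measurement is 7.700×√(1 − 0.942) ≈ 7.700×0.241 ≈ 1.858.
Standard error of the difference = 1.858·√2 ≈ 2.627
Smallest detectable difference = 1.96×2.627 ≈ 5.149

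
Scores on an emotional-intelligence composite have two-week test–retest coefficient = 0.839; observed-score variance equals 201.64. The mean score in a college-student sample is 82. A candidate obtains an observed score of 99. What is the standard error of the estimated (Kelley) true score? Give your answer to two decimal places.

5.22

SD = √201.64 = 14.200
SE_est = SD × √(r(1 − r)) = 14.200 × √0.135 ≈ 14.200 × 0.368 ≈ 5.219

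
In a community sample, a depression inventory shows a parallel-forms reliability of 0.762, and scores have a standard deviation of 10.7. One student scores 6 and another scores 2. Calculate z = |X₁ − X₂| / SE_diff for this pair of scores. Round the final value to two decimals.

SEM = 10.700×√(1 − 0.762) ≈ 5.220
Standard error of the difference = 5.220·√2 ≈ 7.382
z = 4 / 7.382 ≈ 0.542

0.54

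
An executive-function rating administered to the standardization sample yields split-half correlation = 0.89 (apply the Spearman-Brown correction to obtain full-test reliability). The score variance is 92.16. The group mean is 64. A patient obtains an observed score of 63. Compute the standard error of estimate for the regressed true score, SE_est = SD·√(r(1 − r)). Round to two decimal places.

SD = √92.16 = 9.6000
r_full = 2·0.89 / (1 + 0.89) ≈ 0.9418
SE_est = SD * √(r(1 − r)) = 9.6000 * √0.0548 ≈ 9.6000 * 0.2341 ≈ 2.2476

2.25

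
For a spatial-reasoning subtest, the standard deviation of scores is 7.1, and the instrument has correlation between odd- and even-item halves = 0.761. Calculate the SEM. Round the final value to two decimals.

2.62

Spearman-Brown: r = 2(0.761) / (1 + 0.761) = 1.52200 / 1.76100 ≃ 0.86428
SEM = 7.10000 × √(1 − 0.86428) = 7.10000 × √0.13572 ≃ 7.10000 × 0.36840 ≃ 2.61564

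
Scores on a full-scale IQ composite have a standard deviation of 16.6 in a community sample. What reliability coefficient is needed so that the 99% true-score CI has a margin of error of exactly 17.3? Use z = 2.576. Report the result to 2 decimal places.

Required SEM = 17.3 / 2.576 ≈ 6.716
r = 1 − (6.716/16.6)² ≈ 1 − 0.164 ≈ 0.836

0.84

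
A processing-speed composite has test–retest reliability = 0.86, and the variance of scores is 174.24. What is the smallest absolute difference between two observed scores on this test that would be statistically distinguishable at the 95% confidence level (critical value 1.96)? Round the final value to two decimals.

13.69

σ = 174.24^(1/2) = 13.2000
SEM = 13.2000*√(1 − 0.8600) ≈ 4.9390
SE_diff = √2 * SEM ≈ 6.9848
Smallest detectable difference = 1.96*6.9848 ≈ 13.6902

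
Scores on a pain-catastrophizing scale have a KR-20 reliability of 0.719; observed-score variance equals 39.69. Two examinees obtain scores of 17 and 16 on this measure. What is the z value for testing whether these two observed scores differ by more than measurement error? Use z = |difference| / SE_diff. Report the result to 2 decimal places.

σ = 39.69^(1/2) = 6.300
SEM = 6.300×√(1 − 0.719) ≈ 3.340
Standard error of the difference = 3.340·√2 ≈ 4.723
z = 1 / 4.723 ≈ 0.212

0.21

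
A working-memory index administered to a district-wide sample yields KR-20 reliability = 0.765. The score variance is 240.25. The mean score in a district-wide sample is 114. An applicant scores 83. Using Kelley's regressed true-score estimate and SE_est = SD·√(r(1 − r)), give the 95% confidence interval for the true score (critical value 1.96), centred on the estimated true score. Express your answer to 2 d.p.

σ = 240.25^(1/2) = 15.500
Estimated true score = 0.765·83 + (1 − 0.765)·114 ≈ 90.285
SE_est = 15.500·√(0.765·0.235) ≈ 6.572
CI = 90.285 ± 1.96 · 6.572 → [77.404, 103.166]

[77.40, 103.17]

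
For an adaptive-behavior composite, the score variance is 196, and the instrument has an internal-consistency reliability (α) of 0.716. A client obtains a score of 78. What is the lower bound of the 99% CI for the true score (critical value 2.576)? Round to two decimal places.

58.78

σ = 196^(1/2) = 14.000
SEM = 14.000×√(1 − 0.716) ≃ 7.461
Margin = 2.576 × 7.461 ≃ 19.219
Lower bound: 78 − 19.219 = 58.781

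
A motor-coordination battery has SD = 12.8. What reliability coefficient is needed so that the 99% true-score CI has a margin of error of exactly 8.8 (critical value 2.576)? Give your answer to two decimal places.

0.93

Required SEM = 8.8 / 2.576 ≃ 3.416
Required reliability = 1 − (SEM/SD)² = 1 − 0.071 ≃ 0.929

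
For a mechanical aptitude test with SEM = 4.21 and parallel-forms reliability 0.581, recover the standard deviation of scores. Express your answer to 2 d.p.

SD = 4.21 / √(1 − 0.581) ≈ 6.5039

6.50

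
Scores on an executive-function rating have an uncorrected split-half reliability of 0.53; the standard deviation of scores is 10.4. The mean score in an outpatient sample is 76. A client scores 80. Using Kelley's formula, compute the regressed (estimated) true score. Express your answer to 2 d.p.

Full-length reliability (Spearman-Brown) = 2(0.53)/(1+0.53) ≈ 0.69281
T̂ = r·X + (1 − r)·M = 0.69281*80 + 0.30719*76 ≈ 55.42484 + 23.34641 ≈ 78.77124

78.77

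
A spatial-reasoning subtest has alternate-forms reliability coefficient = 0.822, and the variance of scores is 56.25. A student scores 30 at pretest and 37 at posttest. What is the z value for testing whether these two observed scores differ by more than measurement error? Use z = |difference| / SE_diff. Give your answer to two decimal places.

1.56

SD = √56.25 ≈ 7.5000
SEM = 7.5000×√(1 − 0.8220) ≈ 3.1643
SE_diff = √2 × SEM ≈ 4.4749
z = 7 / 4.4749 ≈ 1.5643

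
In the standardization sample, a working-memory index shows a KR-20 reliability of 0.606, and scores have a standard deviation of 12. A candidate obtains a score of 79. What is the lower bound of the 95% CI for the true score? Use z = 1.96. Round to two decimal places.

The standard error of measurement is 12.0000*√(1 − 0.6060) ≈ 12.0000*0.6277 ≈ 7.5323.
1.96 * SEM ≈ 14.7634
Lower limit = 79 − 14.7634 ≈ 64.2366

64.24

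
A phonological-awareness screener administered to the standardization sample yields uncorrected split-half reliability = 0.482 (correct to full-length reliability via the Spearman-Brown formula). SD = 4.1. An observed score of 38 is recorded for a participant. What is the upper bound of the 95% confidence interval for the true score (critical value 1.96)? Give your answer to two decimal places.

Full-length reliability (Spearman-Brown) = 2(0.482)/(1+0.482) ≃ 0.6505
The standard error of measurement is 4.1000*√(1 − 0.6505) ≃ 4.1000*0.5912 ≃ 2.4240.
Margin = 1.96 * 2.4240 ≃ 4.7510
Upper limit = 38 + 4.7510 ≃ 42.7510

42.75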